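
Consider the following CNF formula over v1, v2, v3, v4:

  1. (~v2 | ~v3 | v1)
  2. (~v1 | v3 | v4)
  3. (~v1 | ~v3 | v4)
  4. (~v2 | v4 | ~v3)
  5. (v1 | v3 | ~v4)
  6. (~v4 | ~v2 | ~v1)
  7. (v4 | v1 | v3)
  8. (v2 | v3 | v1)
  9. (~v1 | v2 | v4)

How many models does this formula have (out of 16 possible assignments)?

The models are:
  v1=F v2=F v3=T v4=F
  v1=F v2=F v3=T v4=T
  v1=T v2=F v3=F v4=T
  v1=T v2=F v3=T v4=T
Count: 4.

4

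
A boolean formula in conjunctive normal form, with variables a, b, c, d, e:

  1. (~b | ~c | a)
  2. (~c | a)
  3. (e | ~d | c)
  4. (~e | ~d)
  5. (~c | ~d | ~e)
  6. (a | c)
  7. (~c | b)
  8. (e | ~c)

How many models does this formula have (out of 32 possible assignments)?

5

The models are:
  a=1 b=0 c=0 d=0 e=0
  a=1 b=0 c=0 d=0 e=1
  a=1 b=1 c=0 d=0 e=0
  a=1 b=1 c=0 d=0 e=1
  a=1 b=1 c=1 d=0 e=1
Count: 5.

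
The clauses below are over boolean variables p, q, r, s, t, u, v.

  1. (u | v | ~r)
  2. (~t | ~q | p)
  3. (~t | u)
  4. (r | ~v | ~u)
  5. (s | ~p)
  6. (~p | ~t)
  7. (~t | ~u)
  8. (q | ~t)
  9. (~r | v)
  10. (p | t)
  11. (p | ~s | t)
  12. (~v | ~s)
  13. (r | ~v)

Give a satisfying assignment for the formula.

Set p = True and propagate.
  then s is forced to True.
  then t is forced to False.
  then v is forced to False.
  then r is forced to False.
q, u are now unconstrained; take q = False, u = True.

p=T  q=F  r=F  s=T  t=F  u=T  v=F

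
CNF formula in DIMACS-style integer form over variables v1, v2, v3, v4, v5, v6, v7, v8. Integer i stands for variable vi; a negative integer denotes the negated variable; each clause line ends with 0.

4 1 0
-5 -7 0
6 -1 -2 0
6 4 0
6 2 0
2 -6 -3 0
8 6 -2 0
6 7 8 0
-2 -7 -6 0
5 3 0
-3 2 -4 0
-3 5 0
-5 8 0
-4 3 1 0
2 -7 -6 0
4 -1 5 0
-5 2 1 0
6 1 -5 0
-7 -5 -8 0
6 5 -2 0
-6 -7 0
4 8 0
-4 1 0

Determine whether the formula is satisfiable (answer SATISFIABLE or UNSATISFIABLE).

SATISFIABLE

Set v1 = True and propagate.
Set v2 = True and propagate.
  then v6 is forced to True.
  then v7 is forced to False.
Try v3 = True.
  then v5 is forced to True.
  then v8 is forced to True.
v4 is now unconstrained; take v4 = True.
Every clause has at least one true literal under this assignment.
So v1=1  v2=1  v3=1  v4=1  v5=1  v6=1  v7=0  v8=1 is a satisfying assignment.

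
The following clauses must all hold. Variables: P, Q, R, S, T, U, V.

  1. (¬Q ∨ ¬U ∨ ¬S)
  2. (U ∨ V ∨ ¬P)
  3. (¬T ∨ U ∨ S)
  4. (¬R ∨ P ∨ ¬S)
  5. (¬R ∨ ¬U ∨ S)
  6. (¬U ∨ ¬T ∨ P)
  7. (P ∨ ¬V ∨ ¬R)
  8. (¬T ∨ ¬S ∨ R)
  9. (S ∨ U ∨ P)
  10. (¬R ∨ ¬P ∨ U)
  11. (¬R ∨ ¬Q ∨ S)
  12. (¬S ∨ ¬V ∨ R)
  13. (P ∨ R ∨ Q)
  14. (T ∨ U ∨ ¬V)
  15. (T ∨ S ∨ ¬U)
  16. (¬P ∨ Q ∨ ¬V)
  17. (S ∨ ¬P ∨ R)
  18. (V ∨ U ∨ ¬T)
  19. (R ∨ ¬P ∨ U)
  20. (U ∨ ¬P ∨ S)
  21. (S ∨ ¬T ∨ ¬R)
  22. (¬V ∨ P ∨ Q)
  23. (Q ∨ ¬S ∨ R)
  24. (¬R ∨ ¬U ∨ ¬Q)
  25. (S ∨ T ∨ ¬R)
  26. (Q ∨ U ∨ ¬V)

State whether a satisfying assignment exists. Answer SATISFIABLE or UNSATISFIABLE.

Branch on P: take P = False.
Branch on Q: take Q = True.
The remaining clauses are satisfied by R = False, S = True, T = False, U = False, V = False.
Every clause has at least one true literal under this assignment.
So P = 0, Q = 1, R = 0, S = 1, T = 0, U = 0, V = 0 is a satisfying assignment.

SATISFIABLE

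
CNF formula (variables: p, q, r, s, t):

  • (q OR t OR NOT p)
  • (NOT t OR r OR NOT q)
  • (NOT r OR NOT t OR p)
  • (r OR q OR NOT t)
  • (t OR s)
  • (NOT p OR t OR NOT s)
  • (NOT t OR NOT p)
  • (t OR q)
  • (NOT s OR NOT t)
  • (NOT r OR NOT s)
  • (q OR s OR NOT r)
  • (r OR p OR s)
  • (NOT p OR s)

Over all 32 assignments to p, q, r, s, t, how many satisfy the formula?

1

Satisfying assignments:
  p=0 q=1 r=0 s=1 t=0
That's 1 in total.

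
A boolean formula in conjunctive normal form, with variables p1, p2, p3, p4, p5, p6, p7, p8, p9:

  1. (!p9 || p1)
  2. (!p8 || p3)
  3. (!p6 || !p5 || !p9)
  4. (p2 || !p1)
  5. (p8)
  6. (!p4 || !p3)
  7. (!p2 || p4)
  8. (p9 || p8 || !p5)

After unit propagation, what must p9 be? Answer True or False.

(p8) stands alone — p8 = True.
(p3 || !p8): since p8 = True, the clause reduces to (p3). p3 = True.
From (!p3 || !p4) and p3 = True: p4 = False.
In (!p2 || p4), p4 is now false; !p2 must hold, so p2 = False.
In (p2 || !p1), p2 is now false; !p1 must hold, so p1 = False.
(!p9 || p1) with p1 = False leaves only !p9, so p9 = False.

False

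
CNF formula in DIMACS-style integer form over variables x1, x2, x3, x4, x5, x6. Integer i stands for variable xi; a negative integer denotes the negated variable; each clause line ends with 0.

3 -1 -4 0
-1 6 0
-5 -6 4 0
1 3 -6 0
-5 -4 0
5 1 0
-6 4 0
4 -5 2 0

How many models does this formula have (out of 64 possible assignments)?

4

Satisfying assignments:
  x1=F x2=T x3=F x4=F x5=T x6=F
  x1=F x2=T x3=T x4=F x5=T x6=F
  x1=T x2=F x3=T x4=T x5=F x6=T
  x1=T x2=T x3=T x4=T x5=F x6=T
That's 4 in total.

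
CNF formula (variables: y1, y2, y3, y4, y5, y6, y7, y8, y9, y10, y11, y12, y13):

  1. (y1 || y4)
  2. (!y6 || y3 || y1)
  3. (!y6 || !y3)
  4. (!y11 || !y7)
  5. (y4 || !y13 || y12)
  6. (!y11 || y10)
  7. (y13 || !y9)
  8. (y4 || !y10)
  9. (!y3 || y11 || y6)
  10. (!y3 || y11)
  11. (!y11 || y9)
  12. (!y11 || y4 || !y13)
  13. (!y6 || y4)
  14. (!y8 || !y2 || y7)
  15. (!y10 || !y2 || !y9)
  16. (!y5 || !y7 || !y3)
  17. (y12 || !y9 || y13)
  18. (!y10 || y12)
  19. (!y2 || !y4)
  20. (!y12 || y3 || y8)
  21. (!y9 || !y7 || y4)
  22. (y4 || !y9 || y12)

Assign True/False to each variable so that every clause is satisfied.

y1=True, y2=False, y3=False, y4=True, y5=False, y6=True, y7=True, y8=False, y9=False, y10=False, y11=False, y12=False, y13=True

Pure literal: y1 appears only positively; assign y1 = True.
Pure literal: y2 appears only negated; assign y2 = False.
Try y3 = False.
Set y4 = True and propagate.
Set y7 = True and propagate.
  then y11 is forced to False.
For the remaining variables, y5 = False, y6 = True, y8 = False, y9 = False, y10 = False, y12 = False, y13 = True works.
Every clause has at least one true literal under this assignment.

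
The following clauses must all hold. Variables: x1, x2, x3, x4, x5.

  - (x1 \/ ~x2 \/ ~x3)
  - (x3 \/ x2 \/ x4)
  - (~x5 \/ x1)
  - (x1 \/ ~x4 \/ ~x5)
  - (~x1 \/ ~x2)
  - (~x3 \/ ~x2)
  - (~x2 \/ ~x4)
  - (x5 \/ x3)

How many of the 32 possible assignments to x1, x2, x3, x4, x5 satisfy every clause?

7

Split on x2, then x1.
  x2=T, x1=T: a clause becomes empty — 0.
  x2=T, x1=F: a clause becomes empty — 0.
  x2=F, x1=T: 5 of the 8 assignments to (x3,x4,x5) work.
  x2=F, x1=F: remaining (x3,x4,x5) ∈ {(T,F,F); (T,T,F)} — 2.
Total: 0 + 0 + 5 + 2 = 7.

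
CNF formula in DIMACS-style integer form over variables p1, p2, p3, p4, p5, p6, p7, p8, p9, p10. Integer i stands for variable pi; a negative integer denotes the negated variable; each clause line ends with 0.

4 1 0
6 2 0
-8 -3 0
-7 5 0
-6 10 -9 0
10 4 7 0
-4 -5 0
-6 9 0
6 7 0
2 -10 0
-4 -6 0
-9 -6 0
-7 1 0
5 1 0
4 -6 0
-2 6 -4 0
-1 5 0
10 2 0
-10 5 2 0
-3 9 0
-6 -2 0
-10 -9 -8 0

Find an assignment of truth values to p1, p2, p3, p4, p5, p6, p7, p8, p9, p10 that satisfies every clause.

p1 = T, p2 = T, p3 = F, p4 = F, p5 = T, p6 = F, p7 = T, p8 = F, p9 = T, p10 = F

p3 occurs only negated in the remaining clauses — set p3 = False.
p8 occurs only negated in the remaining clauses — set p8 = False.
Branch on p1: take p1 = True.
  then p5 is forced to True.
  then p4 is forced to False.
  then p6 is forced to False.
  then p2 is forced to True.
  then p7 is forced to True.
p9, p10 are now unconstrained; take p9 = True, p10 = False.
Every clause has at least one true literal under this assignment.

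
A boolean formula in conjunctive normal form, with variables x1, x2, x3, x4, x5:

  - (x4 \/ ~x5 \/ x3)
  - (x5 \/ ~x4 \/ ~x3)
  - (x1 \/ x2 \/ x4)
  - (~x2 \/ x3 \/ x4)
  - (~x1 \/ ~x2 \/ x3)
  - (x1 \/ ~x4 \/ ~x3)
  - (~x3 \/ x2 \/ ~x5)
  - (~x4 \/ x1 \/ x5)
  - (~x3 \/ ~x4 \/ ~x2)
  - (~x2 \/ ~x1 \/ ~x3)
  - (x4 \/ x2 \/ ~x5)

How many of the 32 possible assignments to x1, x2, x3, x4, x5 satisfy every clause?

Split on x3, then x4.
  x3=T, x4=T: a clause becomes empty — 0.
  x3=T, x4=F: remaining (x1,x2,x5) ∈ {(F,T,F); (F,T,T); (T,F,F)} — 3.
  x3=F, x4=T: remaining (x1,x2,x5) ∈ {(F,F,T); (F,T,T); (T,F,F); (T,F,T)} — 4.
  x3=F, x4=F: remaining (x1,x2,x5) ∈ {(T,F,F)} — 1.
Total: 0 + 3 + 4 + 1 = 8.

8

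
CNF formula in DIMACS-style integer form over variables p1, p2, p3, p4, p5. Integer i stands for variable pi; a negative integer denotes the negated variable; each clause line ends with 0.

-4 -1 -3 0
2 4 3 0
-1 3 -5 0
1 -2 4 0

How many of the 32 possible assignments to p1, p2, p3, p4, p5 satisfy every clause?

Split on p1, then p3.
  p1=T, p3=T: remaining (p2,p4,p5) ∈ {(F,F,F); (F,F,T); (T,F,F); (T,F,T)} — 4.
  p1=T, p3=F: remaining (p2,p4,p5) ∈ {(F,T,F); (T,F,F); (T,T,F)} — 3.
  p1=F, p3=T: p5 free; 3 ways for (p2,p4) × 2^1 = 6.
  p1=F, p3=F: remaining (p2,p4,p5) ∈ {(F,T,F); (F,T,T); (T,T,F); (T,T,T)} — 4.
Total: 4 + 3 + 6 + 4 = 17.

17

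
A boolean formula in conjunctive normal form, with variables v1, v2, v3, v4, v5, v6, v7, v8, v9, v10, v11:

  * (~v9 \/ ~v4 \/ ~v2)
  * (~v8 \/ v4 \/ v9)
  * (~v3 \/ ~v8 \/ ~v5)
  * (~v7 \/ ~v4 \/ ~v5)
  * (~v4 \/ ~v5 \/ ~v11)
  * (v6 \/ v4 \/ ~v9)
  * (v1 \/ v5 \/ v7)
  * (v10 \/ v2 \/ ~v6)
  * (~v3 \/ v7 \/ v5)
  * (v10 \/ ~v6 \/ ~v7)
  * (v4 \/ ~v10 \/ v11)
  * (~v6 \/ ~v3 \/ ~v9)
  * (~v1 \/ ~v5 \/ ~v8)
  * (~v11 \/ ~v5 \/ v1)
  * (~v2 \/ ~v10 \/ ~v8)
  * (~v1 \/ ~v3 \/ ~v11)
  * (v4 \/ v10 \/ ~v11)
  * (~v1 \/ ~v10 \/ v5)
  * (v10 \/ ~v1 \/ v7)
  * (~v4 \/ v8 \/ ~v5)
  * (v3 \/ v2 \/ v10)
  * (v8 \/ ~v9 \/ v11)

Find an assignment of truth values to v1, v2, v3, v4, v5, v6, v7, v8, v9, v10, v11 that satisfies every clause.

v1 = 0, v2 = 0, v3 = 1, v4 = 0, v5 = 1, v6 = 0, v7 = 0, v8 = 0, v9 = 0, v10 = 0, v11 = 0

Try v1 = False.
The remaining clauses are satisfied by v2 = False, v3 = True, v4 = False, v5 = True, v6 = False, v7 = False, v8 = False, v9 = False, v10 = False, v11 = False.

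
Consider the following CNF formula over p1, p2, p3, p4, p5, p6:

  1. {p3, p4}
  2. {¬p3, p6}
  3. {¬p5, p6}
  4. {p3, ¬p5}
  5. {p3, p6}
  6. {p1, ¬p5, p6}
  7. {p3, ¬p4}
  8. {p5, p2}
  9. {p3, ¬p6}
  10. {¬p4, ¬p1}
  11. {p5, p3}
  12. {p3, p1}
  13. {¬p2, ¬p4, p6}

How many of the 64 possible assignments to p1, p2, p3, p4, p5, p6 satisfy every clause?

9

Case analysis on p3 and p6:
  p3=T, p6=T: 9 of the 16 assignments to (p1,p2,p4,p5) work.
  p3=T, p6=F: a clause becomes empty — 0.
  p3=F, p6=T: a clause becomes empty — 0.
  p3=F, p6=F: a clause becomes empty — 0.
Total: 9 + 0 + 0 + 0 = 9.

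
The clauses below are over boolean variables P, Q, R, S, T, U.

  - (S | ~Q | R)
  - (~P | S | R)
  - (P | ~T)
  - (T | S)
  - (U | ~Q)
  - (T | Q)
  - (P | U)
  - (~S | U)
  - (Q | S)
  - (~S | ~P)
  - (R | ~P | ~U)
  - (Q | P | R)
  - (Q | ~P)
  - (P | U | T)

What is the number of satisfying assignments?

Satisfying assignments:
  P=F Q=T R=F S=T T=F U=T
  P=F Q=T R=T S=T T=F U=T
  P=T Q=T R=T S=F T=T U=T
Count: 3.

3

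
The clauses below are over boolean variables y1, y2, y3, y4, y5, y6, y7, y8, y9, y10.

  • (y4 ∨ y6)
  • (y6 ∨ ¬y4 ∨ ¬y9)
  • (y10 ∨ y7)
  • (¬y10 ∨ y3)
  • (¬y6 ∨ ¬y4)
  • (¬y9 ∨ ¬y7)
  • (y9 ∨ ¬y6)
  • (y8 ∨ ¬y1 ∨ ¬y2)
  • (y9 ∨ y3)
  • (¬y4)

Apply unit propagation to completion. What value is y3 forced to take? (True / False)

True

(¬y4) is a unit clause: y4 = False.
From (y6 ∨ y4) and y4 = False: y6 = True.
In (¬y6 ∨ y9), ¬y6 is now false; y9 must hold, so y9 = True.
(¬y7 ∨ ¬y9): since y9 = True, the clause reduces to (¬y7). y7 = False.
From (y10 ∨ y7) and y7 = False: y10 = True.
(¬y10 ∨ y3) with y10 = True leaves only y3, so y3 = True.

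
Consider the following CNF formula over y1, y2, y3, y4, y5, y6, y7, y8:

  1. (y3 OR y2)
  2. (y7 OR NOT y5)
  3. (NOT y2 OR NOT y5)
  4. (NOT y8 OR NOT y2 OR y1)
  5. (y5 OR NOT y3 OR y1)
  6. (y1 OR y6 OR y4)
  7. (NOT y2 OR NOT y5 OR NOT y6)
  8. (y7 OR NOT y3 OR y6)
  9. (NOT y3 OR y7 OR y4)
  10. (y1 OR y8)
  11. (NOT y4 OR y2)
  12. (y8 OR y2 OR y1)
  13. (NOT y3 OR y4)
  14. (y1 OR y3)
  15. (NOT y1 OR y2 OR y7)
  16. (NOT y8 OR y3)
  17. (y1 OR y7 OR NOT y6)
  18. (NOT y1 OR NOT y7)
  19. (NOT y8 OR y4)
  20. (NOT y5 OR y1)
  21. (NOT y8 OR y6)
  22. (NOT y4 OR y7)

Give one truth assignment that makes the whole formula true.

y1=True, y2=True, y3=False, y4=False, y5=False, y6=True, y7=False, y8=False

Check each clause:
  1. (y2 OR y3) — y2 is true.
  2. (y7 OR NOT y5) — NOT y5 is true.
  3. (NOT y2 OR NOT y5) — NOT y5 is true.
  4. (NOT y2 OR NOT y8 OR y1) — NOT y8 is true.
  5. (NOT y3 OR y1 OR y5) — y1 is true.
  6. (y4 OR y1 OR y6) — y1 is true.
  7. (NOT y2 OR NOT y6 OR NOT y5) — NOT y5 is true.
  8. (y7 OR y6 OR NOT y3) — NOT y3 is true.
  9. (y4 OR y7 OR NOT y3) — NOT y3 is true.
  10. (y1 OR y8) — y1 is true.
  11. (y2 OR NOT y4) — y2 is true.
  12. (y1 OR y2 OR y8) — y1 is true.
  13. (NOT y3 OR y4) — NOT y3 is true.
  14. (y1 OR y3) — y1 is true.
  15. (NOT y1 OR y2 OR y7) — y2 is true.
  16. (NOT y8 OR y3) — NOT y8 is true.
  17. (y7 OR NOT y6 OR y1) — y1 is true.
  18. (NOT y1 OR NOT y7) — NOT y7 is true.
  19. (y4 OR NOT y8) — NOT y8 is true.
  20. (NOT y5 OR y1) — y1 is true.
  21. (NOT y8 OR y6) — NOT y8 is true.
  22. (NOT y4 OR y7) — NOT y4 is true.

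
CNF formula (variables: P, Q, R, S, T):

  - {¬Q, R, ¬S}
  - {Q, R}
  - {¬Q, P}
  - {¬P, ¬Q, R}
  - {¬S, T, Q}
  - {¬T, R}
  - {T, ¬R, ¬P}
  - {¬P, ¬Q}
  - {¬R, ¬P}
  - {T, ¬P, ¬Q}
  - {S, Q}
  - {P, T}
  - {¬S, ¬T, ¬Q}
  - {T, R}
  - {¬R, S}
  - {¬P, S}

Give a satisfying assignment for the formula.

P = F, Q = F, R = T, S = T, T = T

Check each clause:
  1. {R, ¬S, ¬Q} — R is true.
  2. {R, Q} — R is true.
  3. {P, ¬Q} — ¬Q is true.
  4. {R, ¬P, ¬Q} — R is true.
  5. {T, ¬S, Q} — T is true.
  6. {¬T, R} — R is true.
  7. {¬R, T, ¬P} — T is true.
  8. {¬Q, ¬P} — ¬P is true.
  9. {¬R, ¬P} — ¬P is true.
  10. {¬Q, T, ¬P} — T is true.
  11. {Q, S} — S is true.
  12. {P, T} — T is true.
  13. {¬S, ¬Q, ¬T} — ¬Q is true.
  14. {T, R} — R is true.
  15. {S, ¬R} — S is true.
  16. {¬P, S} — S is true.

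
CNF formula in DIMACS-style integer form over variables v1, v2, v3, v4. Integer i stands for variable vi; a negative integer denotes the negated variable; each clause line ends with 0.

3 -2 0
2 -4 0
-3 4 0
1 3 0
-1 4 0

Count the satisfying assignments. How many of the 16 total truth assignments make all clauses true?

2

Satisfying assignments:
  v1=0 v2=1 v3=1 v4=1
  v1=1 v2=1 v3=1 v4=1
Count: 2.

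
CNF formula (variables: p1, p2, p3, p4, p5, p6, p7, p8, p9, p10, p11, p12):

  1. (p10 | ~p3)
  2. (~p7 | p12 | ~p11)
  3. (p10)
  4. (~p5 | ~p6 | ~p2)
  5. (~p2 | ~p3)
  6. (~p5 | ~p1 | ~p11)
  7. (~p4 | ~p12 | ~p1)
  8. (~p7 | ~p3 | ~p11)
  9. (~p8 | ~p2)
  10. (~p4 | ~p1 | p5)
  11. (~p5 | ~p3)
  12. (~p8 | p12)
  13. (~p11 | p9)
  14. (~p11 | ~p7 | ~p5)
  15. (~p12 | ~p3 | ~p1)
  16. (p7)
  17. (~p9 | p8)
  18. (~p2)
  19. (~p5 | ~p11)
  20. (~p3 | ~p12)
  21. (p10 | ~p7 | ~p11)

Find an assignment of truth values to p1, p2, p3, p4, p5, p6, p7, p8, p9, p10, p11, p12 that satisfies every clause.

p1 = 0  p2 = 0  p3 = 0  p4 = 1  p5 = 1  p6 = 0  p7 = 1  p8 = 0  p9 = 0  p10 = 1  p11 = 0  p12 = 1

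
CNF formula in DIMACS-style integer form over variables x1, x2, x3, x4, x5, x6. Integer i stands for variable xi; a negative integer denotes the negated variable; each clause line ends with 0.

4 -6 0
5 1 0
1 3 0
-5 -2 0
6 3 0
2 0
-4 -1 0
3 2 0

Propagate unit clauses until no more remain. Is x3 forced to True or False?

True

(x2) is a unit clause: x2 = True.
(~x2 \/ ~x5) with x2 = True leaves only ~x5, so x5 = False.
(x5 \/ x1) with x5 = False leaves only x1, so x1 = True.
In (~x4 \/ ~x1), ~x1 is now false; ~x4 must hold, so x4 = False.
From (~x6 \/ x4) and x4 = False: x6 = False.
(x6 \/ x3): since x6 = False, the clause reduces to (x3). x3 = True.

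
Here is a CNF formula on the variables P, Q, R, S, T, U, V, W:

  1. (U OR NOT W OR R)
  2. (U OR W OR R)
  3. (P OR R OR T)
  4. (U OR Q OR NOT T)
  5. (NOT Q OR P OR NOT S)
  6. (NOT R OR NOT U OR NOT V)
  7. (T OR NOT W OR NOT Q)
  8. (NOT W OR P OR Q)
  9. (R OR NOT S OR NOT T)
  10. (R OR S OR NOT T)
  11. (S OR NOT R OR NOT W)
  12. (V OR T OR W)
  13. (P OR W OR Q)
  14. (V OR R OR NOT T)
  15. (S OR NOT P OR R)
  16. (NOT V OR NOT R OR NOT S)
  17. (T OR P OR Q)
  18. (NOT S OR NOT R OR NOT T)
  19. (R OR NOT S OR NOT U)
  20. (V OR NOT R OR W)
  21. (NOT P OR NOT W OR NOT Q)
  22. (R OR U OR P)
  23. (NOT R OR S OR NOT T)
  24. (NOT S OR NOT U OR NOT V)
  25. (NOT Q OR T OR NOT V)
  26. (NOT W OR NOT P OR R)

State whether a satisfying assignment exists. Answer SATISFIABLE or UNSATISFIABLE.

SATISFIABLE

Try P = True.
Branch on Q: take Q = False.
Branch on R: take R = True.
For the remaining variables, S = True, T = False, U = False, V = False, W = True works.
So P=True, Q=False, R=True, S=True, T=False, U=False, V=False, W=True is a satisfying assignment.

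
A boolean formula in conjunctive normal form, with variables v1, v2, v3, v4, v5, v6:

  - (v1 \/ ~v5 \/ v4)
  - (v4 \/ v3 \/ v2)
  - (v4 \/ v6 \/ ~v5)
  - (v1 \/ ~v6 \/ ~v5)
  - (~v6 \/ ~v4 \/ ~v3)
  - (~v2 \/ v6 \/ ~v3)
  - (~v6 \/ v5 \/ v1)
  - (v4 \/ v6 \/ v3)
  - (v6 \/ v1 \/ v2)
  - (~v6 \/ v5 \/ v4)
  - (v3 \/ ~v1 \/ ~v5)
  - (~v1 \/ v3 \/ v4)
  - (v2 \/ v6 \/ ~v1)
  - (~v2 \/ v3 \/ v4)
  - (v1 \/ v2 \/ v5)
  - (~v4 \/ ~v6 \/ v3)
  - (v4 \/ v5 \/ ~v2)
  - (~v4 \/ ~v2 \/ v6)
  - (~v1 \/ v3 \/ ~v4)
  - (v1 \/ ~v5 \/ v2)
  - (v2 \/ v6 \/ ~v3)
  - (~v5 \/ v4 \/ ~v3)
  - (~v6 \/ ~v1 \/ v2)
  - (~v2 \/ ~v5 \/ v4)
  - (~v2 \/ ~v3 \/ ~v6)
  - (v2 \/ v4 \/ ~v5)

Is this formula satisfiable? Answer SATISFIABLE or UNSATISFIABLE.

UNSATISFIABLE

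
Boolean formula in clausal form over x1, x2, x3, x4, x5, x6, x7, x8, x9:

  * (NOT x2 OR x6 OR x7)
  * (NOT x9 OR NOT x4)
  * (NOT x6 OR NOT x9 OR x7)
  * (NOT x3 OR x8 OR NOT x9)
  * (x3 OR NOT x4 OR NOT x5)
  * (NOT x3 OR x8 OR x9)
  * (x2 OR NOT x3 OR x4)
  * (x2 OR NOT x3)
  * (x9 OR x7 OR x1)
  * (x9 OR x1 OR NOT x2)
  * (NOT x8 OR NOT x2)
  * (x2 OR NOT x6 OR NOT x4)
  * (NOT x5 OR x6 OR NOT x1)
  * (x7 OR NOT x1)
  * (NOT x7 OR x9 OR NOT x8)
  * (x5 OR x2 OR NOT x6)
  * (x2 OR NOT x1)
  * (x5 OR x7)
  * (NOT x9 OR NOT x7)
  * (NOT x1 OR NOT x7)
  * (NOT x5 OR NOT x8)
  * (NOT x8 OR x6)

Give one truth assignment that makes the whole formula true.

x1=F, x2=F, x3=F, x4=F, x5=F, x6=F, x7=T, x8=F, x9=F

Try x1 = False.
Set x2 = False and propagate.
  then x3 is forced to False.
For the remaining variables, x4 = False, x5 = False, x6 = False, x7 = True, x8 = False, x9 = False works.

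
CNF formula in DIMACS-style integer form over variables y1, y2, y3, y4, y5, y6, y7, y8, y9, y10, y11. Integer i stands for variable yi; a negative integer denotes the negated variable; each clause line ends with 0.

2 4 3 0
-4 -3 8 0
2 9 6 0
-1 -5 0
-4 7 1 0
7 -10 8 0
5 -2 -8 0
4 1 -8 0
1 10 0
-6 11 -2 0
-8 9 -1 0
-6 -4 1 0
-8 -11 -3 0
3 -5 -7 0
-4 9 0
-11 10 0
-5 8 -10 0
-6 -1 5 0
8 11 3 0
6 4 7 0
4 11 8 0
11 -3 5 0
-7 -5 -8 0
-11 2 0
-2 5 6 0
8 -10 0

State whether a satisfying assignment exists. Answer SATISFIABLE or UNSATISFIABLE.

y9 occurs only positively in the remaining clauses — set y9 = True.
Branch on y1: take y1 = False.
  then y10 is forced to True.
  then y8 is forced to True.
  then y4 is forced to True.
  then y7 is forced to True.
  then y6 is forced to False.
  then y5 is forced to False.
  then y2 is forced to False.
  then y11 is forced to False.
  then y3 is forced to False.
So y1 = F, y2 = F, y3 = F, y4 = T, y5 = F, y6 = F, y7 = T, y8 = T, y9 = T, y10 = T, y11 = F is a satisfying assignment.

SATISFIABLE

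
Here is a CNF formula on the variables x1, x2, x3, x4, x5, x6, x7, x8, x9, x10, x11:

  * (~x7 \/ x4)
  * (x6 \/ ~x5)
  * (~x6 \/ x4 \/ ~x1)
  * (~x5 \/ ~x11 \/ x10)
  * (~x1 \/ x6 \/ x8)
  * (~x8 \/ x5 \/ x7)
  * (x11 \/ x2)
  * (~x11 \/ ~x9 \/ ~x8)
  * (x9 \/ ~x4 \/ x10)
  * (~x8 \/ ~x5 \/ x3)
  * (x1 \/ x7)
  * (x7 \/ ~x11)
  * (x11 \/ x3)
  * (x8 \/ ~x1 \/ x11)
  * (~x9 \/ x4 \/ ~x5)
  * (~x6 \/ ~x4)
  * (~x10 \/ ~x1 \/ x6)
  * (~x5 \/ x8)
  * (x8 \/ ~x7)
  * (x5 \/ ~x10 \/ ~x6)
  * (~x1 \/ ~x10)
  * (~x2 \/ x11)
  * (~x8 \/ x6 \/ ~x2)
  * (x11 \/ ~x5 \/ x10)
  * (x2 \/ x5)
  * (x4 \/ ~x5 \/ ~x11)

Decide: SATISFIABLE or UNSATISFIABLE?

x5 = True:
  propagation gives x6=True, x4=False, x7=False, x1=False; an empty clause results — contradiction.
x5 = False:
  propagation gives x2=True, x11=True, x7=True, x4=True; an empty clause results — contradiction.
Every branch closes, so no satisfying assignment exists.

UNSATISFIABLE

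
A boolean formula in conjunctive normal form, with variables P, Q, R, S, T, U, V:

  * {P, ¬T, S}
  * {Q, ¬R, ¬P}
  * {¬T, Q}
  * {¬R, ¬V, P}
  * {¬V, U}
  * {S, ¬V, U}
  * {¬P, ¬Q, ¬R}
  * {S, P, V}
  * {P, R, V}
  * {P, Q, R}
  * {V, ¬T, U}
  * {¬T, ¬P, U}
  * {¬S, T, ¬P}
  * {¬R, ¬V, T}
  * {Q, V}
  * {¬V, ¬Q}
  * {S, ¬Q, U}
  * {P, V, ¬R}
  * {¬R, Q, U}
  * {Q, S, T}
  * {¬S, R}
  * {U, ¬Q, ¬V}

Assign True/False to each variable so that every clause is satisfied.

P = True  Q = True  R = False  S = False  T = True  U = True  V = False

Check each clause:
  1. {P, S, ¬T} — P is true.
  2. {¬R, Q, ¬P} — Q is true.
  3. {¬T, Q} — Q is true.
  4. {¬R, P, ¬V} — P is true.
  5. {¬V, U} — ¬V is true.
  6. {¬V, U, S} — ¬V is true.
  7. {¬R, ¬P, ¬Q} — ¬R is true.
  8. {P, S, V} — P is true.
  9. {R, V, P} — P is true.
  10. {P, R, Q} — P is true.
  11. {V, ¬T, U} — U is true.
  12. {¬T, ¬P, U} — U is true.
  13. {¬P, ¬S, T} — ¬S is true.
  14. {¬V, T, ¬R} — ¬V is true.
  15. {Q, V} — Q is true.
  16. {¬V, ¬Q} — ¬V is true.
  17. {U, S, ¬Q} — U is true.
  18. {V, ¬R, P} — P is true.
  19. {U, Q, ¬R} — Q is true.
  20. {T, S, Q} — Q is true.
  21. {¬S, R} — ¬S is true.
  22. {U, ¬Q, ¬V} — ¬V is true.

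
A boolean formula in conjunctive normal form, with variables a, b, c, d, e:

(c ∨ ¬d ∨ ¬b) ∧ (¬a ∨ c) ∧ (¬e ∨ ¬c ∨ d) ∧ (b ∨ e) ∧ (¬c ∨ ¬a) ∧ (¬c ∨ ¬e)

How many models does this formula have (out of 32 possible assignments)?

Satisfying assignments:
  a=F b=F c=F d=F e=T
  a=F b=F c=F d=T e=T
  a=F b=T c=F d=F e=F
  a=F b=T c=F d=F e=T
  a=F b=T c=T d=F e=F
  a=F b=T c=T d=T e=F
Count: 6.

6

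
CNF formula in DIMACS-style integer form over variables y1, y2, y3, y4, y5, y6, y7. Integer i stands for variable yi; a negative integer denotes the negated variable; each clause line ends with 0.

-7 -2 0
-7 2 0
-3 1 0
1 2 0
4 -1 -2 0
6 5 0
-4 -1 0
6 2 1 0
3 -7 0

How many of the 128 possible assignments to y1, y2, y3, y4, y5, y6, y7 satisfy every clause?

12

Case analysis on y1 and y2:
  y1=T, y2=T: a clause becomes empty — 0.
  y1=T, y2=F: y3 free; 3 ways for (y4,y5,y6,y7) × 2^1 = 6.
  y1=F, y2=T: y4 free; 3 ways for (y3,y5,y6,y7) × 2^1 = 6.
  y1=F, y2=F: a clause becomes empty — 0.
Total: 0 + 6 + 6 + 0 = 12.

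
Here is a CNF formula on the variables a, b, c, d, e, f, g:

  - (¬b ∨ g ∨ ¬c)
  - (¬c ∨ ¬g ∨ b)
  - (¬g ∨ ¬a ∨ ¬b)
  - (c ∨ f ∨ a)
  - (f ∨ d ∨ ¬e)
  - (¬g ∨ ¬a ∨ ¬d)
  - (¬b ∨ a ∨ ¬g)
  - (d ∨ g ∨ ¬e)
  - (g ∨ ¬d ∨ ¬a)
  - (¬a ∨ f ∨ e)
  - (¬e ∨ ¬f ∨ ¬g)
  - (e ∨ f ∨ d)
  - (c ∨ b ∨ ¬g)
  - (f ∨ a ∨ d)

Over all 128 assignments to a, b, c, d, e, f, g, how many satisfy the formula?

14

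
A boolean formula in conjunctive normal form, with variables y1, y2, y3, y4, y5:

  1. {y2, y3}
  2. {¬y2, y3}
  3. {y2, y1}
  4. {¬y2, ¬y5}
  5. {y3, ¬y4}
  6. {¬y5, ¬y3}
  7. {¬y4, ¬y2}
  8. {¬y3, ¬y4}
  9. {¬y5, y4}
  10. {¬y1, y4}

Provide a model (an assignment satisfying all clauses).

y1=F, y2=T, y3=T, y4=F, y5=F

Check each clause:
  1. {y2, y3} — y2 is true.
  2. {¬y2, y3} — y3 is true.
  3. {y1, y2} — y2 is true.
  4. {¬y5, ¬y2} — ¬y5 is true.
  5. {y3, ¬y4} — y3 is true.
  6. {¬y3, ¬y5} — ¬y5 is true.
  7. {¬y4, ¬y2} — ¬y4 is true.
  8. {¬y3, ¬y4} — ¬y4 is true.
  9. {y4, ¬y5} — ¬y5 is true.
  10. {y4, ¬y1} — ¬y1 is true.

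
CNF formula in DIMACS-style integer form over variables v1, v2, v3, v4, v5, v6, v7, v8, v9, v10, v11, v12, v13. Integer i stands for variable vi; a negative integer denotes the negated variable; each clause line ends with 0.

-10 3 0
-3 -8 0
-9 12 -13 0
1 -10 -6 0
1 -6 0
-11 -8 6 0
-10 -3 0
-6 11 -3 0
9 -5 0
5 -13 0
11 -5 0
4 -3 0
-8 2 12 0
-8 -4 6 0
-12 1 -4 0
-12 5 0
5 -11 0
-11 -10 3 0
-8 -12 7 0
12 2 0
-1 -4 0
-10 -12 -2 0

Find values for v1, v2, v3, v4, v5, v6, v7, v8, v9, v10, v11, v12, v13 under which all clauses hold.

v1=T, v2=T, v3=F, v4=F, v5=F, v6=T, v7=T, v8=T, v9=F, v10=F, v11=F, v12=F, v13=F

Check each clause:
  1. (v3 || !v10) — !v10 is true.
  2. (!v8 || !v3) — !v3 is true.
  3. (!v13 || !v9 || v12) — !v13 is true.
  4. (!v10 || v1 || !v6) — v1 is true.
  5. (v1 || !v6) — v1 is true.
  6. (!v8 || v6 || !v11) — !v11 is true.
  7. (!v3 || !v10) — !v3 is true.
  8. (!v6 || !v3 || v11) — !v3 is true.
  9. (!v5 || v9) — !v5 is true.
  10. (v5 || !v13) — !v13 is true.
  11. (v11 || !v5) — !v5 is true.
  12. (v4 || !v3) — !v3 is true.
  13. (v12 || v2 || !v8) — v2 is true.
  14. (!v8 || v6 || !v4) — !v4 is true.
  15. (v1 || !v12 || !v4) — v1 is true.
  16. (v5 || !v12) — !v12 is true.
  17. (v5 || !v11) — !v11 is true.
  18. (!v10 || !v11 || v3) — !v11 is true.
  19. (!v12 || v7 || !v8) — !v12 is true.
  20. (v2 || v12) — v2 is true.
  21. (!v1 || !v4) — !v4 is true.
  22. (!v10 || !v12 || !v2) — !v12 is true.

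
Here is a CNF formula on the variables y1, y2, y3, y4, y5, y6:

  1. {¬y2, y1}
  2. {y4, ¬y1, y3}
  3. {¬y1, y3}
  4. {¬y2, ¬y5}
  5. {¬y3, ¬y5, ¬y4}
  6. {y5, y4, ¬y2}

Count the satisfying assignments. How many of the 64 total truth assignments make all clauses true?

22

Case analysis on y1 and y2:
  y1=T, y2=T: remaining (y3,y4,y5,y6) ∈ {(T,T,F,F); (T,T,F,T)} — 2.
  y1=T, y2=F: y6 free; 3 ways for (y3,y4,y5) × 2^1 = 6.
  y1=F, y2=T: a clause becomes empty — 0.
  y1=F, y2=F: y6 free; 7 ways for (y3,y4,y5) × 2^1 = 14.
Total: 2 + 6 + 0 + 14 = 22.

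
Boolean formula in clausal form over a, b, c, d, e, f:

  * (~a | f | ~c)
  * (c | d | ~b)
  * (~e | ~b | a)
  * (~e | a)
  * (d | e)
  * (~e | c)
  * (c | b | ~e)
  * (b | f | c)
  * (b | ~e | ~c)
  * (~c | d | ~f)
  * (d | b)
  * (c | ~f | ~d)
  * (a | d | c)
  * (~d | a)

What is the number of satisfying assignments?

4

The models are:
  a=T b=F c=T d=T e=F f=T
  a=T b=T c=F d=T e=F f=F
  a=T b=T c=T d=T e=F f=T
  a=T b=T c=T d=T e=T f=T
That's 4 in total.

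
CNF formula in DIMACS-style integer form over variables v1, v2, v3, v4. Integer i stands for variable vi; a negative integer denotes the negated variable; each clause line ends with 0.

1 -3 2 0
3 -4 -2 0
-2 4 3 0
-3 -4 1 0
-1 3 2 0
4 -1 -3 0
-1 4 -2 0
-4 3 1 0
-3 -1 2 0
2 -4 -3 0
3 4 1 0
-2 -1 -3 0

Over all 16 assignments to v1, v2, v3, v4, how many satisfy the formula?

1

Satisfying assignments:
  v1=F v2=T v3=T v4=F
That's 1 in total.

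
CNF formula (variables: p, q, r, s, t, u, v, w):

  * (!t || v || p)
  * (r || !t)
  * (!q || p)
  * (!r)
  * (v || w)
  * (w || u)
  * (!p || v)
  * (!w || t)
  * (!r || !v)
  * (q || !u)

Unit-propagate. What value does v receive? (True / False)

(!r) stands alone — r = False.
(r || !t) with r = False leaves only !t, so t = False.
(t || !w): since t = False, the clause reduces to (!w). w = False.
(w || v) with w = False leaves only v, so v = True.

True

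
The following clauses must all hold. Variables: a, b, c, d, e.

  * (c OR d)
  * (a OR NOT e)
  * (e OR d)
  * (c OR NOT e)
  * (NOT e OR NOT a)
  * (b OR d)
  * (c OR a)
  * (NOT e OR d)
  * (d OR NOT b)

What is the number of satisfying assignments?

The models are:
  a=F b=F c=T d=T e=F
  a=F b=T c=T d=T e=F
  a=T b=F c=F d=T e=F
  a=T b=F c=T d=T e=F
  a=T b=T c=F d=T e=F
  a=T b=T c=T d=T e=F
Count: 6.

6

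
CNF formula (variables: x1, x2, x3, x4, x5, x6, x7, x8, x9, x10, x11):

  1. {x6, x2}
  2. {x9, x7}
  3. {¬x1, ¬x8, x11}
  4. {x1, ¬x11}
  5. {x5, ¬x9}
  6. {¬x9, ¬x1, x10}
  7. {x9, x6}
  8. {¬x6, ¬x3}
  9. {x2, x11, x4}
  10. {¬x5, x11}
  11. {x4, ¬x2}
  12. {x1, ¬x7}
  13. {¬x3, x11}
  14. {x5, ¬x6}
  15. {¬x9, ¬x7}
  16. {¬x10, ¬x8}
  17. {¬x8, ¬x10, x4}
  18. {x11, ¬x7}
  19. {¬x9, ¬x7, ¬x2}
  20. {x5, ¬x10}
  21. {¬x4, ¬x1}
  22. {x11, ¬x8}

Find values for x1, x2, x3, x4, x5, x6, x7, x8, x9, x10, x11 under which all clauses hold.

x1=True  x2=False  x3=False  x4=False  x5=True  x6=True  x7=True  x8=False  x9=False  x10=True  x11=True

Pure literal: x3 appears only negated; assign x3 = False.
Pure literal: x8 appears only negated; assign x8 = False.
Set x1 = True and propagate.
  then x4 is forced to False.
  then x2 is forced to False.
  then x6 is forced to True.
  then x11 is forced to True.
  then x5 is forced to True.
The remaining clauses are satisfied by x7 = True, x9 = False, x10 = True.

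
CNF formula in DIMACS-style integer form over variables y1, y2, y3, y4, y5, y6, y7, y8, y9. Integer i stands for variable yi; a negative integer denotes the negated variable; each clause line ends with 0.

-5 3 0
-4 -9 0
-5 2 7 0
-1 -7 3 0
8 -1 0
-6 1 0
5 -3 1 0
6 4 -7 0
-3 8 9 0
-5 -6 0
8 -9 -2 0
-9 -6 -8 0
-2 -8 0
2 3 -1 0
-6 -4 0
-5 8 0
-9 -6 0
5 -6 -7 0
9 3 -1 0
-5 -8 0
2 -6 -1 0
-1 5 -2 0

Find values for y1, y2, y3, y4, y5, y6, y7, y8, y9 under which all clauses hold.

y1 = F  y2 = F  y3 = F  y4 = F  y5 = F  y6 = F  y7 = F  y8 = T  y9 = F

Try y1 = False.
  then y6 is forced to False.
Set y2 = False and propagate.
Set y3 = False and propagate.
  then y5 is forced to False.
The remaining clauses are satisfied by y4 = False, y7 = False, y8 = True, y9 = False.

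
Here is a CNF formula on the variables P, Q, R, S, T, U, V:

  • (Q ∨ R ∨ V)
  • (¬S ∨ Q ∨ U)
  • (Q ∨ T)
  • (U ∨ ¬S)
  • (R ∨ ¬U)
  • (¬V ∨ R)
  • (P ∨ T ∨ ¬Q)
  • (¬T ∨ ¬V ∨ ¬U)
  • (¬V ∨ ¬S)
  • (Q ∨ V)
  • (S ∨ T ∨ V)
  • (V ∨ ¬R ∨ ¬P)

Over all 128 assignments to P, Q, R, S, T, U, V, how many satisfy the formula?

Split on V, then Q.
  V=T, Q=T: remaining (P,R,S,T,U) ∈ {(F,T,F,T,F); (T,T,F,F,F); (T,T,F,F,T); (T,T,F,T,F)} — 4.
  V=T, Q=F: remaining (P,R,S,T,U) ∈ {(F,T,F,T,F); (T,T,F,T,F)} — 2.
  V=F, Q=T: 5 of the 32 assignments to (P,R,S,T,U) work.
  V=F, Q=F: a clause becomes empty — 0.
Total: 4 + 2 + 5 + 0 = 11.

11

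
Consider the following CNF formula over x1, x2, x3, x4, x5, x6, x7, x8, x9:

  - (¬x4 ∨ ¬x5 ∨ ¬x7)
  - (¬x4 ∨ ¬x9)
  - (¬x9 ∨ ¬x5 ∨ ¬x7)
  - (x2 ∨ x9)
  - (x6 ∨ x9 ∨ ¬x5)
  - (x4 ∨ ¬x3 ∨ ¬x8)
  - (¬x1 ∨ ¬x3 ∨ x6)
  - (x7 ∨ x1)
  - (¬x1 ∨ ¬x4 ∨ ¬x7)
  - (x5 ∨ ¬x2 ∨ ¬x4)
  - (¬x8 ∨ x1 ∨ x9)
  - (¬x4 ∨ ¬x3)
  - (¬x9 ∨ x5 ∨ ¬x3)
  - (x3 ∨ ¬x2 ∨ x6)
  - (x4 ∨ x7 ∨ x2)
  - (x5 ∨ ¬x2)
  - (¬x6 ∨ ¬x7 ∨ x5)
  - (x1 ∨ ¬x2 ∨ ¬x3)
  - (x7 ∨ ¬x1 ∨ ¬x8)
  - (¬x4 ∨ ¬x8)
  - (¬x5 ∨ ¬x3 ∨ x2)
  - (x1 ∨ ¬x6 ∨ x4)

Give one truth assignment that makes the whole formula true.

x1=1  x2=1  x3=0  x4=1  x5=1  x6=1  x7=0  x8=0  x9=0

Check each clause:
  1. (¬x4 ∨ ¬x7 ∨ ¬x5) — ¬x7 is true.
  2. (¬x9 ∨ ¬x4) — ¬x9 is true.
  3. (¬x7 ∨ ¬x9 ∨ ¬x5) — ¬x7 is true.
  4. (x9 ∨ x2) — x2 is true.
  5. (¬x5 ∨ x6 ∨ x9) — x6 is true.
  6. (¬x3 ∨ ¬x8 ∨ x4) — ¬x8 is true.
  7. (x6 ∨ ¬x1 ∨ ¬x3) — ¬x3 is true.
  8. (x1 ∨ x7) — x1 is true.
  9. (¬x7 ∨ ¬x1 ∨ ¬x4) — ¬x7 is true.
  10. (¬x2 ∨ x5 ∨ ¬x4) — x5 is true.
  11. (¬x8 ∨ x9 ∨ x1) — ¬x8 is true.
  12. (¬x4 ∨ ¬x3) — ¬x3 is true.
  13. (¬x3 ∨ ¬x9 ∨ x5) — x5 is true.
  14. (x3 ∨ x6 ∨ ¬x2) — x6 is true.
  15. (x4 ∨ x7 ∨ x2) — x2 is true.
  16. (x5 ∨ ¬x2) — x5 is true.
  17. (¬x6 ∨ ¬x7 ∨ x5) — ¬x7 is true.
  18. (¬x3 ∨ ¬x2 ∨ x1) — x1 is true.
  19. (¬x1 ∨ x7 ∨ ¬x8) — ¬x8 is true.
  20. (¬x8 ∨ ¬x4) — ¬x8 is true.
  21. (¬x3 ∨ ¬x5 ∨ x2) — x2 is true.
  22. (x4 ∨ x1 ∨ ¬x6) — x1 is true.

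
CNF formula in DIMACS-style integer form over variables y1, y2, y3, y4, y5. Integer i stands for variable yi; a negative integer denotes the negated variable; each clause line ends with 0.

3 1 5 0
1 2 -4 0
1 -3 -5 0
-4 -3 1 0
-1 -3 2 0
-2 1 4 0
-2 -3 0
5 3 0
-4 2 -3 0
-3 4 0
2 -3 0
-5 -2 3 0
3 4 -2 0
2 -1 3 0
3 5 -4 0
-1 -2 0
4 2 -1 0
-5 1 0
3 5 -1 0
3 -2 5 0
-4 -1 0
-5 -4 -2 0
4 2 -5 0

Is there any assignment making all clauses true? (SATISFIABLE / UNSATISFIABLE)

y3 = True:
  propagation gives y2=False; an empty clause results — contradiction.
y3 = False:
  propagation gives y5=True, y2=False, y1=False; an empty clause results — contradiction.
Every branch closes, so no satisfying assignment exists.

UNSATISFIABLE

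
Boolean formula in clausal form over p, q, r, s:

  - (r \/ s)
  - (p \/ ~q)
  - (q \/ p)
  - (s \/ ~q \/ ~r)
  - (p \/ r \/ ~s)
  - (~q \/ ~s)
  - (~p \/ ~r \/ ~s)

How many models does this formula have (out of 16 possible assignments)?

2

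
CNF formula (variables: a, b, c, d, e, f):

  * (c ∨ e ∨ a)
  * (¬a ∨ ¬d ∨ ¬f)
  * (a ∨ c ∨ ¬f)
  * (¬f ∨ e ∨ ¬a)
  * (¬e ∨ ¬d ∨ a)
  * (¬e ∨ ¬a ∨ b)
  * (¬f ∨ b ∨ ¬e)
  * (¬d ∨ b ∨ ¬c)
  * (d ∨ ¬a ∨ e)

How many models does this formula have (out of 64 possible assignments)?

20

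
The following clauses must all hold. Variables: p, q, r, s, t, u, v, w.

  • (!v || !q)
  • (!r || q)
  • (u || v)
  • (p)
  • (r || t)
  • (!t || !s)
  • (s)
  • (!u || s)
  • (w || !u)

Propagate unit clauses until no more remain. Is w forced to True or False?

True

Unit clause (p) sets p = True.
(s) stands alone — s = True.
(!s || !t): since s = True, the clause reduces to (!t). t = False.
(r || t) with t = False leaves only r, so r = True.
(!r || q): since r = True, the clause reduces to (q). q = True.
(!q || !v) with q = True leaves only !v, so v = False.
(v || u): since v = False, the clause reduces to (u). u = True.
In (w || !u), !u is now false; w must hold, so w = True.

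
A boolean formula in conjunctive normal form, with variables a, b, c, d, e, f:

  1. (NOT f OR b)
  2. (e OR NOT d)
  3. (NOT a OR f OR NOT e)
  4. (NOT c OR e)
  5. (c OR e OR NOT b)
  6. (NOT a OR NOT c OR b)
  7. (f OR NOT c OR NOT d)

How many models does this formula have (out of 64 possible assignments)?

16

Split on c, then e.
  c=1, e=1: 6 of the 16 assignments to (a,b,d,f) work.
  c=1, e=0: a clause becomes empty — 0.
  c=0, e=1: d free; 4 ways for (a,b,f) × 2^1 = 8.
  c=0, e=0: remaining (a,b,d,f) ∈ {(0,0,0,0); (1,0,0,0)} — 2.
Total: 6 + 0 + 8 + 2 = 16.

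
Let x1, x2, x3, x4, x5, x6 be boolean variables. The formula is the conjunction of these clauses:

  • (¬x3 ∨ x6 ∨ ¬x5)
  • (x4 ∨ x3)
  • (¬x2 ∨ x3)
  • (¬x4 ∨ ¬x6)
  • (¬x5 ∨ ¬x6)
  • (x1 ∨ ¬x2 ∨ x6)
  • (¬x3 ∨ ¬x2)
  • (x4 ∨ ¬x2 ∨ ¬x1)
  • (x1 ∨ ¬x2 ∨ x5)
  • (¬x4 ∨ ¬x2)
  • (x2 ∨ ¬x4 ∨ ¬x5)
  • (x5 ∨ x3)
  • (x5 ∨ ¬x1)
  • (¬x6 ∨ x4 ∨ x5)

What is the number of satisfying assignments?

2

The models are:
  x1=0 x2=0 x3=1 x4=0 x5=0 x6=0
  x1=0 x2=0 x3=1 x4=1 x5=0 x6=0
That's 2 in total.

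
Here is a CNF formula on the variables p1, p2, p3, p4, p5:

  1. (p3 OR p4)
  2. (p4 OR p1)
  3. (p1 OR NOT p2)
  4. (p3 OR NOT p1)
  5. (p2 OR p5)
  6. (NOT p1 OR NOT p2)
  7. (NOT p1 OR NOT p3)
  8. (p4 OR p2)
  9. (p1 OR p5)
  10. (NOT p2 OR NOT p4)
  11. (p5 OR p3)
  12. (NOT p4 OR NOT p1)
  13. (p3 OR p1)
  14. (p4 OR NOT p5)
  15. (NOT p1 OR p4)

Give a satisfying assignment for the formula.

p1 = F, p2 = F, p3 = T, p4 = T, p5 = T

Check each clause:
  1. (p3 OR p4) — p3 is true.
  2. (p4 OR p1) — p4 is true.
  3. (NOT p2 OR p1) — NOT p2 is true.
  4. (p3 OR NOT p1) — p3 is true.
  5. (p5 OR p2) — p5 is true.
  6. (NOT p1 OR NOT p2) — NOT p1 is true.
  7. (NOT p1 OR NOT p3) — NOT p1 is true.
  8. (p4 OR p2) — p4 is true.
  9. (p5 OR p1) — p5 is true.
  10. (NOT p4 OR NOT p2) — NOT p2 is true.
  11. (p5 OR p3) — p3 is true.
  12. (NOT p4 OR NOT p1) — NOT p1 is true.
  13. (p1 OR p3) — p3 is true.
  14. (p4 OR NOT p5) — p4 is true.
  15. (p4 OR NOT p1) — p4 is true.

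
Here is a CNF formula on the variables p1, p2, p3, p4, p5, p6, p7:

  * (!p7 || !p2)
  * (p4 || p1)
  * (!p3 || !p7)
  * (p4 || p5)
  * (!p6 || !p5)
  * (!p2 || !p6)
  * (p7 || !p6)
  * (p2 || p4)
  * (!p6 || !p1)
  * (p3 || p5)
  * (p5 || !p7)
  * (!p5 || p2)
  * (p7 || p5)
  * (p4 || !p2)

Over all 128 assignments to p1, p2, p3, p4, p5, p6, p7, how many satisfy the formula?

The models are:
  p1=F p2=T p3=F p4=T p5=T p6=F p7=F
  p1=F p2=T p3=T p4=T p5=T p6=F p7=F
  p1=T p2=T p3=F p4=T p5=T p6=F p7=F
  p1=T p2=T p3=T p4=T p5=T p6=F p7=F
That's 4 in total.

4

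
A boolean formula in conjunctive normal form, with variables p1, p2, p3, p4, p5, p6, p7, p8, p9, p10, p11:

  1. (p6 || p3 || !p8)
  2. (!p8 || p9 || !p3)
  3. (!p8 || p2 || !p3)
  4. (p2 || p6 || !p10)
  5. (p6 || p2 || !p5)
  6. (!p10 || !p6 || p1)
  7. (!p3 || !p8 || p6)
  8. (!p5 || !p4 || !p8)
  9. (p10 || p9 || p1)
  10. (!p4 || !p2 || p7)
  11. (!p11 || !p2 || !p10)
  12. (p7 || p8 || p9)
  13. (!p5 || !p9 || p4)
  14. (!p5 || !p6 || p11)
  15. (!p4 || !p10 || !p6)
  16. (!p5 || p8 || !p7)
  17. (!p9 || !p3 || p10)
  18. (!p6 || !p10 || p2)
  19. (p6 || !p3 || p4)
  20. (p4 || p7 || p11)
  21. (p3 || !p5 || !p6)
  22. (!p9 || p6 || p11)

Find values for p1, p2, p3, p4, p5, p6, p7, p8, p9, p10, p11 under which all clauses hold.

p1 = F, p2 = T, p3 = F, p4 = F, p5 = F, p6 = T, p7 = T, p8 = T, p9 = T, p10 = F, p11 = F

Pure literal: p5 appears only negated; assign p5 = False.
Branch on p1: take p1 = False.
Branch on p2: take p2 = True.
Branch on p3: take p3 = False.
The remaining clauses are satisfied by p4 = False, p6 = True, p7 = True, p8 = True, p9 = True, p10 = False, p11 = False.
Every clause has at least one true literal under this assignment.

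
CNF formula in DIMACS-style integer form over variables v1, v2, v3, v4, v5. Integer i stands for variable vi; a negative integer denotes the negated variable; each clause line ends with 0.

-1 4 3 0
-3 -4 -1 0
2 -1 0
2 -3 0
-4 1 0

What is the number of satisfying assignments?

Split on v1, then v3.
  v1=1, v3=1: remaining (v2,v4,v5) ∈ {(1,0,0); (1,0,1)} — 2.
  v1=1, v3=0: remaining (v2,v4,v5) ∈ {(1,1,0); (1,1,1)} — 2.
  v1=0, v3=1: remaining (v2,v4,v5) ∈ {(1,0,0); (1,0,1)} — 2.
  v1=0, v3=0: remaining (v2,v4,v5) ∈ {(0,0,0); (0,0,1); (1,0,0); (1,0,1)} — 4.
Total: 2 + 2 + 2 + 4 = 10.

10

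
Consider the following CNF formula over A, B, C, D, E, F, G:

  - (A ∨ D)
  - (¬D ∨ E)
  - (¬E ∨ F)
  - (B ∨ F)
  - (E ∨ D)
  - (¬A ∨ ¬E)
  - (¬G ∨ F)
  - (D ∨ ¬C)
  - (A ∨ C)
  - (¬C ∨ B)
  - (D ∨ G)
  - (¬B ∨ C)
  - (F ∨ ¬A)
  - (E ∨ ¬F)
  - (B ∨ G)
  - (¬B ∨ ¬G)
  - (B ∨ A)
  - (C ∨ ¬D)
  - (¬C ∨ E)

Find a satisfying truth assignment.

A = F, B = T, C = T, D = T, E = T, F = T, G = F

Set A = False and propagate.
  then D is forced to True.
  then E is forced to True.
  then F is forced to True.
  then C is forced to True.
  then B is forced to True.
  then G is forced to False.
Every clause has at least one true literal under this assignment.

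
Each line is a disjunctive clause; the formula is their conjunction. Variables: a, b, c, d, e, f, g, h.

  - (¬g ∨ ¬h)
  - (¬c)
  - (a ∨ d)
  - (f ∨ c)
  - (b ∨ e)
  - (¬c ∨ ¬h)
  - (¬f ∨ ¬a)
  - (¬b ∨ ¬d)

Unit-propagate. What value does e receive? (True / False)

True

Unit clause (¬c) sets c = False.
(f ∨ c) with c = False leaves only f, so f = True.
From (¬a ∨ ¬f) and f = True: a = False.
(d ∨ a): since a = False, the clause reduces to (d). d = True.
(¬b ∨ ¬d) with d = True leaves only ¬b, so b = False.
From (b ∨ e) and b = False: e = True.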